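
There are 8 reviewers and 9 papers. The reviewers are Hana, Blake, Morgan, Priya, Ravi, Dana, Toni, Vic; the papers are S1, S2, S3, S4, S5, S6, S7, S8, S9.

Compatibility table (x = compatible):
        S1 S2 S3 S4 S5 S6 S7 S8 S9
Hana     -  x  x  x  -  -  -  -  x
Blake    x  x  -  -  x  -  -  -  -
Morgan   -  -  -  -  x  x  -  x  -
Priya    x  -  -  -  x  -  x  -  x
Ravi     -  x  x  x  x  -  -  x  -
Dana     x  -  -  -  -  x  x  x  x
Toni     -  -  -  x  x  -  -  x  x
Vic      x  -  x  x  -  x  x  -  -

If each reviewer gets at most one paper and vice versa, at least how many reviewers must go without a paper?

For example, pair Hana→S2, Blake→S1, Morgan→S8, Priya→S9, Ravi→S3, Dana→S6, Toni→S4, Vic→S7.
All 8 reviewers are matched, so no larger matching exists.
That matches 8 of the 8, leaving 0 unmatched; no matching can do better.

0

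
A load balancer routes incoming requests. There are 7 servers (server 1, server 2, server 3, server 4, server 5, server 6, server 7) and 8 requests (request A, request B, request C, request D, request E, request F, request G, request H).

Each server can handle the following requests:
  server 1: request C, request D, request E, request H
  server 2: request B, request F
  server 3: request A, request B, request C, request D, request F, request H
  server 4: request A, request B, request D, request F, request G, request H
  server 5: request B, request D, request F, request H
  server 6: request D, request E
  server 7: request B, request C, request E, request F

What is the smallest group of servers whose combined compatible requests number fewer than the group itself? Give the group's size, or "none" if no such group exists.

A matching saturating every server exists, for instance server 1→request C, server 2→request B, server 3→request H, server 4→request G, server 5→request D, server 6→request E, server 7→request F.
By Hall's marriage theorem, this means |N(S)| ≥ |S| for every subset S, so no violating subset exists.

none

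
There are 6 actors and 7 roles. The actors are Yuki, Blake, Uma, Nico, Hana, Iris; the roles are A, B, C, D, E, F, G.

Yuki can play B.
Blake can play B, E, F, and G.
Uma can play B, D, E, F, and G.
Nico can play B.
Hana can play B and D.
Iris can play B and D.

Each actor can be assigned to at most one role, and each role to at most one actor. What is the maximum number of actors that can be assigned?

For example, pair Yuki→B, Blake→E, Uma→G, Hana→D.
The set {Yuki, Nico, Hana, Iris} has only 2 neighbours ({B, D}), so by Hall's theorem at most 4 of the 6 actors can be matched.

4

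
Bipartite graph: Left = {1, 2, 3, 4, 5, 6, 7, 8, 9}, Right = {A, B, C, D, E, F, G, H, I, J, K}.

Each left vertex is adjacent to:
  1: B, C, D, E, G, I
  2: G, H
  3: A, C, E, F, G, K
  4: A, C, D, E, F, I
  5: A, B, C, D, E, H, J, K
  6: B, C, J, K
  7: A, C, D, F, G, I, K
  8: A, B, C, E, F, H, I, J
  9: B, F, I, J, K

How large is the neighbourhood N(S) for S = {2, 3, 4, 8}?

The union of neighbours of {2, 3, 4, 8} is {A, B, C, D, E, F, G, H, I, J, K}, which has 11 elements.
Since |N(S)| = 11 ≥ |S| = 4, Hall's condition holds for this subset.

11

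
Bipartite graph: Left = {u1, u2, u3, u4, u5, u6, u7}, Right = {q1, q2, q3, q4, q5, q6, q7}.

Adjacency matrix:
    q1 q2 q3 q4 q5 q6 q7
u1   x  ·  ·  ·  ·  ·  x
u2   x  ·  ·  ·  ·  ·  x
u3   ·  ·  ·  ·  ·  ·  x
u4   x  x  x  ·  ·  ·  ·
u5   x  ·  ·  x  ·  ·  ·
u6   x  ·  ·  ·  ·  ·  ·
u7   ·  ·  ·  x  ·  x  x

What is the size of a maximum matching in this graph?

5

One maximum matching: u1→q1, u2→q7, u4→q2, u5→q4, u7→q6.
The set {u1, u2, u3, u6} has only 2 neighbours ({q1, q7}), so by Hall's theorem at most 5 of the 7 left vertices can be matched.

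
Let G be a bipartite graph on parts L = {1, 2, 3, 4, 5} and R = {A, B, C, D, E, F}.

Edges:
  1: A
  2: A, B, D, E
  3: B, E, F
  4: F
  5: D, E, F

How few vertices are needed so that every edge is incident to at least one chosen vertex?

5

{1, 2, 3, 4, 5} is a vertex cover of size 5: every edge has an endpoint in this set.
No smaller cover exists because 1–A, 2–D, 3–B, 4–F, 5–E is a matching of size 5, and a cover must include an endpoint of each of these disjoint edges (König's theorem).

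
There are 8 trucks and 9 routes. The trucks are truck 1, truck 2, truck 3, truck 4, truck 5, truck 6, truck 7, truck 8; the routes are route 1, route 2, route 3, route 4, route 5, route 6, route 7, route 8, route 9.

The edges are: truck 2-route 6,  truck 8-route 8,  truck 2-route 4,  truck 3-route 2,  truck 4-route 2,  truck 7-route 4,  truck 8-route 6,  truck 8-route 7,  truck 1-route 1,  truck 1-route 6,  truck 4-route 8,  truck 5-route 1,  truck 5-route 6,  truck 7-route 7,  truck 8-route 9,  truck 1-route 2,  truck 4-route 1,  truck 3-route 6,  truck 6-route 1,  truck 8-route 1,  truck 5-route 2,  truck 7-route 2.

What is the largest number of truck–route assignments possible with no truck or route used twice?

7

A valid assignment of size 7: truck 1-route 1, truck 2-route 4, truck 3-route 6, truck 4-route 8, truck 5-route 2, truck 7-route 7, truck 8-route 9.
The set {truck 1, truck 3, truck 5, truck 6} has only 3 neighbours ({route 1, route 2, route 6}), so by Hall's theorem at most 7 of the 8 trucks can be matched.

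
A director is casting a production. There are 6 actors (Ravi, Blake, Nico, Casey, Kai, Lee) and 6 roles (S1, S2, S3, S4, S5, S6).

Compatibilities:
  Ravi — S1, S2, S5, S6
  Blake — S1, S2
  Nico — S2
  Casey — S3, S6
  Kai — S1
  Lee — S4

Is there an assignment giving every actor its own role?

No

The set {Blake, Nico, Kai} has only 2 neighbours ({S1, S2}), so by Hall's theorem at most 5 of the 6 actors can be matched.
Hence no matching covers every actor.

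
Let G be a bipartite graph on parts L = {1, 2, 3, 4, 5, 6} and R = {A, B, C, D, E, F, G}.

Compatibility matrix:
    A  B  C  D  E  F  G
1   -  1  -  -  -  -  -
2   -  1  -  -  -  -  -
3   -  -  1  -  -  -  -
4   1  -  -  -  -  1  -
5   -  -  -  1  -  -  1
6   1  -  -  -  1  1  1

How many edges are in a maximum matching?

5

A valid assignment of size 5: 1–B, 3–C, 4–F, 5–G, 6–E.
The set {1, 2} has only 1 neighbour ({B}), so by Hall's theorem at most 5 of the 6 left vertices can be matched.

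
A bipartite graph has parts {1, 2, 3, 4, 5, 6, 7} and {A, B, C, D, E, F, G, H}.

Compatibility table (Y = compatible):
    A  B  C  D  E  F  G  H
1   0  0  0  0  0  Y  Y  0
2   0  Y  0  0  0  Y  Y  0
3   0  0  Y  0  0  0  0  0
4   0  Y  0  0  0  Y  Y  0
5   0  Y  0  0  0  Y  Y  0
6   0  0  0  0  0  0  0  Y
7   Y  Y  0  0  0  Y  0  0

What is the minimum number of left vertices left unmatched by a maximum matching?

1

For example, pair 1-G, 2-F, 3-C, 4-B, 6-H, 7-A.
The set {1, 2, 4, 5} has only 3 neighbours ({B, F, G}), so by Hall's theorem at most 6 of the 7 left vertices can be matched.
That matches 6 of the 7, leaving 1 unmatched; no matching can do better.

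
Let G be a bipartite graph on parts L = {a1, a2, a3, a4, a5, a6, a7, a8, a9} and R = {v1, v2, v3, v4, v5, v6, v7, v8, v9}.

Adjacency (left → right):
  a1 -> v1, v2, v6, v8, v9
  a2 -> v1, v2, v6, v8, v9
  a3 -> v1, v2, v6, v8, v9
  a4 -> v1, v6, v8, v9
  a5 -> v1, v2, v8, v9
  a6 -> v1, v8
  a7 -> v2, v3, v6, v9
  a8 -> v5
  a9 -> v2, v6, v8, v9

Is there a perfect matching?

No

The set {a1, a2, a3, a4, a5, a6, a9} has only 5 neighbours ({v1, v2, v6, v8, v9}), so by Hall's theorem at most 7 of the 9 left vertices can be matched.
Hence no matching covers every left vertex.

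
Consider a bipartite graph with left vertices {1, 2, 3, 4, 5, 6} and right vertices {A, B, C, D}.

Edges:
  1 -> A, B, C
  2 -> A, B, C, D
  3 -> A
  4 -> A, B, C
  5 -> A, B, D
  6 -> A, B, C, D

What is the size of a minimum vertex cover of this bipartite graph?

4

The 4 edges 1–C, 2–D, 3–A, 4–B form a matching, so any vertex cover needs at least 4 vertices (one per matched edge).
Conversely {A, B, C, D} meets every edge and has exactly 4 vertices, so 4 is optimal.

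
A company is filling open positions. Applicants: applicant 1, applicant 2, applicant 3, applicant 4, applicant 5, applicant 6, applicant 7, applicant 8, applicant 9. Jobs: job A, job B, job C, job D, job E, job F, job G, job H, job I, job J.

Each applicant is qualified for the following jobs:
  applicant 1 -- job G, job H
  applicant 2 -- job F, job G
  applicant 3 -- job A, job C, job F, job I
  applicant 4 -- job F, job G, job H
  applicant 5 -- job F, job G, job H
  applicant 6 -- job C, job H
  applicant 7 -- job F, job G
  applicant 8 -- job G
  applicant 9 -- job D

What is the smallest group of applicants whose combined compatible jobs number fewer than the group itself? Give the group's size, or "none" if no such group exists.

Take S = {applicant 2, applicant 7, applicant 8}. Its neighbourhood is {job F, job G}, so |N(S)| = 2 < |S| = 3.
Every subset of size less than 3 has at least as many neighbours as members, so 3 is the minimum.

3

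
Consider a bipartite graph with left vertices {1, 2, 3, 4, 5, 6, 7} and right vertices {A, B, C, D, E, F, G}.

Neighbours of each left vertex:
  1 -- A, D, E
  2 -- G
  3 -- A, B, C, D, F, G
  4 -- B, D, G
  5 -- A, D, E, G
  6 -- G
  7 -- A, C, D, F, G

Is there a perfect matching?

The set {2, 6} has only 1 neighbour ({G}), so by Hall's theorem at most 6 of the 7 left vertices can be matched.
Hence no matching covers every left vertex.

No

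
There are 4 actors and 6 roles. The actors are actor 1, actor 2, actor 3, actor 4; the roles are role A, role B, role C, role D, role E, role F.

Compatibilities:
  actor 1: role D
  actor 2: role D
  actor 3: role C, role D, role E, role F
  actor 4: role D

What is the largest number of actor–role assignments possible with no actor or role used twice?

For example, pair actor 1–role D, actor 3–role F.
The set {actor 1, actor 2, actor 4} has only 1 neighbour ({role D}), so by Hall's theorem at most 2 of the 4 actors can be matched.

2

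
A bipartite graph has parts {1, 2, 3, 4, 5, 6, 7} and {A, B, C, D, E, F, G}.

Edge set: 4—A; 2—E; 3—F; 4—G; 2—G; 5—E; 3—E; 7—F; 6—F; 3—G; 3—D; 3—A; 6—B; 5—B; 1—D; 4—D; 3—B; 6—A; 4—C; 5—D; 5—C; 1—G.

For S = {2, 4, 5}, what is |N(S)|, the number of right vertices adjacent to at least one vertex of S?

6

The union of neighbours of {2, 4, 5} is {A, B, C, D, E, G}, which has 6 elements.
Since |N(S)| = 6 ≥ |S| = 3, Hall's condition holds for this subset.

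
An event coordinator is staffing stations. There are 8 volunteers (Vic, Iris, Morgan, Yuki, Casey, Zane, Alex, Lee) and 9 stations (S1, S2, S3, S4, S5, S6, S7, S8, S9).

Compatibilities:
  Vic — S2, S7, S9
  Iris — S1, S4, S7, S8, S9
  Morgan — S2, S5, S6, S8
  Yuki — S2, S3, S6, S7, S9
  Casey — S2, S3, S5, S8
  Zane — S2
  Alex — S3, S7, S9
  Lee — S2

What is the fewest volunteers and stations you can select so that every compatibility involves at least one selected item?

The 7 edges Vic–S9, Iris–S4, Morgan–S8, Yuki–S6, Casey–S3, Zane–S2, Alex–S7 form a matching, so any vertex cover needs at least 7 vertices (one per matched edge).
Conversely {Vic, Iris, Morgan, Yuki, Casey, Alex, S2} meets every edge and has exactly 7 vertices, so 7 is optimal.

7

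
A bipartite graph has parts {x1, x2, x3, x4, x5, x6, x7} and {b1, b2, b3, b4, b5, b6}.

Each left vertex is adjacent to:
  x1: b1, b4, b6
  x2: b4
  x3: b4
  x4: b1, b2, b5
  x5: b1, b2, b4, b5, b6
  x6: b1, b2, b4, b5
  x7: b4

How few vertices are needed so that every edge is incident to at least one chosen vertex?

5

A maximum matching has 5 edges (e.g. x1–b6, x2–b4, x4–b2, x5–b1, x6–b5).
By König's theorem the minimum vertex cover has the same size. One such cover is {x1, x4, x5, x6, b4}.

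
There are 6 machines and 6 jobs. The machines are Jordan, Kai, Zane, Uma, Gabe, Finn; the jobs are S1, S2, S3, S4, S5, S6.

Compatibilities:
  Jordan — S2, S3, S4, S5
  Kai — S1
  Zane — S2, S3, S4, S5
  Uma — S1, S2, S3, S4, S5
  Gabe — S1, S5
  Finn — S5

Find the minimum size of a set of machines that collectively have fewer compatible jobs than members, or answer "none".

3

Take S = {Kai, Gabe, Finn}. Its neighbourhood is {S1, S5}, so |N(S)| = 2 < |S| = 3.
Every subset of size less than 3 has at least as many neighbours as members, so 3 is the minimum.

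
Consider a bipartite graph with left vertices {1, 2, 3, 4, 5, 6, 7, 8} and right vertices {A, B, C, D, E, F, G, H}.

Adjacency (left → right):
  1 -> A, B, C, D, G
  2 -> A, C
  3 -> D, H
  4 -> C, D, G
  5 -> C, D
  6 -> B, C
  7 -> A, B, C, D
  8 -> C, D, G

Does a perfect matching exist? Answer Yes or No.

No

The set {1, 2, 4, 5, 6, 7, 8} has only 5 neighbours ({A, B, C, D, G}), so by Hall's theorem at most 6 of the 8 left vertices can be matched.
Hence no matching covers every left vertex.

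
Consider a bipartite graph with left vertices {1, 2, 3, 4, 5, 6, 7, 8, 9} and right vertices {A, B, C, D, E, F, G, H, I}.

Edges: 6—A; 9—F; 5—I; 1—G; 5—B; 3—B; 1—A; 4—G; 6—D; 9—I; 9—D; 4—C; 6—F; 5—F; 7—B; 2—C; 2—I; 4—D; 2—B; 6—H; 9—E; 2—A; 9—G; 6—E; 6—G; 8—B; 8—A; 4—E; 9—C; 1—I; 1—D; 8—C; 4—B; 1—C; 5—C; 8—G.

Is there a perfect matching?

The set {3, 7} has only 1 neighbour ({B}), so by Hall's theorem at most 8 of the 9 left vertices can be matched.
Hence no matching covers every left vertex.

No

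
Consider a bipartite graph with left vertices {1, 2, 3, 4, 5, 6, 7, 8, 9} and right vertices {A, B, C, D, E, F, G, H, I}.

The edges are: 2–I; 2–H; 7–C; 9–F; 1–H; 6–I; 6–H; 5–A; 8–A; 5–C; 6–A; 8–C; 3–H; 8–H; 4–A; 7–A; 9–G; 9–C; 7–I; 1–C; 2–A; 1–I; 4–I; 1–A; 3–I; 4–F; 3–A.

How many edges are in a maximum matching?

6

A valid assignment of size 6: 1→A, 2→I, 3→H, 4→F, 5→C, 9→G.
The set {1, 2, 3, 5, 6, 7, 8} has only 4 neighbours ({A, C, H, I}), so by Hall's theorem at most 6 of the 9 left vertices can be matched.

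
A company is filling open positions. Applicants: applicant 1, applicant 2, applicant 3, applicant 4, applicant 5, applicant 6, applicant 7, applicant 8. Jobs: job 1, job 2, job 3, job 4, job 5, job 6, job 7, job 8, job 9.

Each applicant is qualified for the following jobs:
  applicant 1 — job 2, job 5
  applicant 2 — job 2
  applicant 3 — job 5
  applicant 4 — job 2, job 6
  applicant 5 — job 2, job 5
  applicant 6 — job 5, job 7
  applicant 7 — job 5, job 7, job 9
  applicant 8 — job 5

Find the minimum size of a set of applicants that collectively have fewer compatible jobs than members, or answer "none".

Take S = {applicant 3, applicant 8}. Its neighbourhood is {job 5}, so |N(S)| = 1 < |S| = 2.
No single vertex violates Hall's condition since each has at least one neighbour, so 2 is the minimum.

2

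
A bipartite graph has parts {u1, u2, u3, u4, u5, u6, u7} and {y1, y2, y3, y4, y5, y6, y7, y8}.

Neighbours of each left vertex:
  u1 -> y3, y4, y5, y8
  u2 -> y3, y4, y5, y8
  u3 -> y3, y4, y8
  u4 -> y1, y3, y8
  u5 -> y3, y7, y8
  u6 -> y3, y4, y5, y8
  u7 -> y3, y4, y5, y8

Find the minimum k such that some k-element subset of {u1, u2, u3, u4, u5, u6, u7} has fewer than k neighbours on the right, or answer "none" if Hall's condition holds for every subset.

5

Take S = {u1, u2, u3, u6, u7}. Its neighbourhood is {y3, y4, y5, y8}, so |N(S)| = 4 < |S| = 5.
Every subset of size less than 5 has at least as many neighbours as members, so 5 is the minimum.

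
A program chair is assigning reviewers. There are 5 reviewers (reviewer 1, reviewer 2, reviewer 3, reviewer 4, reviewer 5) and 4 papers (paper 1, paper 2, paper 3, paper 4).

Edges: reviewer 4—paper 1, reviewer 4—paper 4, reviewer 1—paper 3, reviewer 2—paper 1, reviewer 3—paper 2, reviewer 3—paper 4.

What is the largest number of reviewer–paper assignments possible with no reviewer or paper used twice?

4

For example, pair reviewer 1→paper 3, reviewer 2→paper 1, reviewer 3→paper 2, reviewer 4→paper 4.
The set {reviewer 5} has only 0 neighbours (∅), so by Hall's theorem at most 4 of the 5 reviewers can be matched.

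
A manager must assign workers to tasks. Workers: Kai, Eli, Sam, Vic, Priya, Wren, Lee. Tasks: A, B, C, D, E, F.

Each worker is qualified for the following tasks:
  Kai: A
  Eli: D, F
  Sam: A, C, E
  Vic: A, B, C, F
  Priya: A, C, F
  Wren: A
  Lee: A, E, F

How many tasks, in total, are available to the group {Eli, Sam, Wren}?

The union of neighbours of {Eli, Sam, Wren} is {A, C, D, E, F}, which has 5 elements.
Since |N(S)| = 5 ≥ |S| = 3, Hall's condition holds for this subset.

5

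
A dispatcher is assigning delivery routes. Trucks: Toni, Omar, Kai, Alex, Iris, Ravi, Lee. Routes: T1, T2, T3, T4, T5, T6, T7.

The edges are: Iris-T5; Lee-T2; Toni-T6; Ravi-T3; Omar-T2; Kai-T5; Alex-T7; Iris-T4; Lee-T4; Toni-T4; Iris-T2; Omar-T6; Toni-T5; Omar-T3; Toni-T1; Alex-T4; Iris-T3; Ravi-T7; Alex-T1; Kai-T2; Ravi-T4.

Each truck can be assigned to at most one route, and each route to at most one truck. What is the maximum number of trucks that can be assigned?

One maximum matching: Toni-T1, Omar-T6, Kai-T5, Alex-T7, Iris-T3, Ravi-T4, Lee-T2.
This saturates every truck, so 7 is the maximum.

7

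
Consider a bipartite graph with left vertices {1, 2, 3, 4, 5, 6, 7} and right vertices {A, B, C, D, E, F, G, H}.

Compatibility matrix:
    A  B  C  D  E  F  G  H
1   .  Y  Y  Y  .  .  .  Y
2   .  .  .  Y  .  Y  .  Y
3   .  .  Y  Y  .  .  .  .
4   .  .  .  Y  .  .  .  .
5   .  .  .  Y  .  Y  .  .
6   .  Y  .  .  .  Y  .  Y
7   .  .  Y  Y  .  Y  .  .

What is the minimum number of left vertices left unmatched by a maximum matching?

2

A valid assignment of size 5: 1-B, 2-H, 3-C, 4-D, 5-F.
The set {1, 2, 3, 4, 5, 6, 7} has only 5 neighbours ({B, C, D, F, H}), so by Hall's theorem at most 5 of the 7 left vertices can be matched.
That matches 5 of the 7, leaving 2 unmatched; no matching can do better.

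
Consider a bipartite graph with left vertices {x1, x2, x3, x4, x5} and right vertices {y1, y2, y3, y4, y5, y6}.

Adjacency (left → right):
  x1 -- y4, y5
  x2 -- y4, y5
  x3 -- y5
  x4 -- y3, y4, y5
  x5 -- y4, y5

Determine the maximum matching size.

A valid assignment of size 3: x1→y5, x2→y4, x4→y3.
The set {x1, x2, x3, x5} has only 2 neighbours ({y4, y5}), so by Hall's theorem at most 3 of the 5 left vertices can be matched.

3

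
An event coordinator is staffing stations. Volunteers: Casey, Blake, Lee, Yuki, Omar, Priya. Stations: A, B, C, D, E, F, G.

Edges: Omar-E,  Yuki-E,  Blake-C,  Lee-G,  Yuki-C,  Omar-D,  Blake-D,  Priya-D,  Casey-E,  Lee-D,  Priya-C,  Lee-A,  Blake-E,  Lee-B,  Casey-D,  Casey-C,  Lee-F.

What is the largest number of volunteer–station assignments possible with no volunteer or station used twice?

4

One maximum matching: Casey-D, Blake-C, Lee-G, Yuki-E.
The set {Casey, Blake, Yuki, Omar, Priya} has only 3 neighbours ({C, D, E}), so by Hall's theorem at most 4 of the 6 volunteers can be matched.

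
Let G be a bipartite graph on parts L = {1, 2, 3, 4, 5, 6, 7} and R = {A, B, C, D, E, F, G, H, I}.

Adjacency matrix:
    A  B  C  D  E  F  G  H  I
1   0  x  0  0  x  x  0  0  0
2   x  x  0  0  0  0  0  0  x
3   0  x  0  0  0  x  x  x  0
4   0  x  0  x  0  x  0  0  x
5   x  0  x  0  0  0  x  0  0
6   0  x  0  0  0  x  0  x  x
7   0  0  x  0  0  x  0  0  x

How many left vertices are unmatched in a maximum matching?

For example, pair 1–E, 2–I, 3–G, 4–B, 5–C, 6–H, 7–F.
All 7 left vertices are matched, so no larger matching exists.
That matches 7 of the 7, leaving 0 unmatched; no matching can do better.

0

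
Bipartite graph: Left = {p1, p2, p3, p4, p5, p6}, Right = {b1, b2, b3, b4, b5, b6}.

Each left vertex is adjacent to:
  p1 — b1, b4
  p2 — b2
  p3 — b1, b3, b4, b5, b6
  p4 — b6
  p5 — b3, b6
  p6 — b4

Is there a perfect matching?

Yes

One maximum matching: p1→b1, p2→b2, p3→b5, p4→b6, p5→b3, p6→b4.
All 6 left vertices are covered.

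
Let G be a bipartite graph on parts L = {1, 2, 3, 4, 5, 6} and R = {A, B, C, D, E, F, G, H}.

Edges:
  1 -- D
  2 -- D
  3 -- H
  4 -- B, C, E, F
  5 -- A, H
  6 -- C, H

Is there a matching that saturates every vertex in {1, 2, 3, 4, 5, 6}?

The set {1, 2} has only 1 neighbour ({D}), so by Hall's theorem at most 5 of the 6 left vertices can be matched.
Hence no matching covers every left vertex.

No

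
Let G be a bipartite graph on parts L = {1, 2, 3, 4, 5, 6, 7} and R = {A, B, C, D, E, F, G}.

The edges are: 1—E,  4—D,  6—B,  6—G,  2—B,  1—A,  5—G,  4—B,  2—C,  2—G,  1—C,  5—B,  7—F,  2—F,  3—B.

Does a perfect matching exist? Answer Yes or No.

The set {3, 5, 6} has only 2 neighbours ({B, G}), so by Hall's theorem at most 6 of the 7 left vertices can be matched.
Hence no matching covers every left vertex.

No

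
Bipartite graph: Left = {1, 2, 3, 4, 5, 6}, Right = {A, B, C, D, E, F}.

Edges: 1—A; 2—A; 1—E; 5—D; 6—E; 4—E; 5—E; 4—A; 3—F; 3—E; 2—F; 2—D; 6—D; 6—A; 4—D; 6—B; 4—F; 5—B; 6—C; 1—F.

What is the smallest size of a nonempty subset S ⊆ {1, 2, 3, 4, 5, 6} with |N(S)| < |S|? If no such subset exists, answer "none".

none

A matching saturating every left vertex exists, for instance 1→A, 2→D, 3→F, 4→E, 5→B, 6→C.
By Hall's marriage theorem, this means |N(S)| ≥ |S| for every subset S, so no violating subset exists.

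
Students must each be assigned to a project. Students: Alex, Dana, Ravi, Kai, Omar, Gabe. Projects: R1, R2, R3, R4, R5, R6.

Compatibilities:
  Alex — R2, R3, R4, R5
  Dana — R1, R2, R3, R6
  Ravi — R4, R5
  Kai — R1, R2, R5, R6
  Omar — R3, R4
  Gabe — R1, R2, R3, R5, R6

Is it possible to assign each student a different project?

Yes

For example, pair Alex–R2, Dana–R1, Ravi–R4, Kai–R5, Omar–R3, Gabe–R6.
All 6 students are covered.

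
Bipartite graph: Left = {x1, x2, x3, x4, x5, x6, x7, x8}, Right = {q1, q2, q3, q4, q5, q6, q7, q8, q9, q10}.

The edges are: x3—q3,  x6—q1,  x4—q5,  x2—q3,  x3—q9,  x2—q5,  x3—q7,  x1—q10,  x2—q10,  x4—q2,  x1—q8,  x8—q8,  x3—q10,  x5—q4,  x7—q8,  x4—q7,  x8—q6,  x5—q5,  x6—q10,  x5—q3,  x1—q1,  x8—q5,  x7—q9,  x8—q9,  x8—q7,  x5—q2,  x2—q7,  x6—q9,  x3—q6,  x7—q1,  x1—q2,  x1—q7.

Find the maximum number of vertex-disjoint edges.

One maximum matching: x1→q1, x2→q7, x3→q6, x4→q2, x5→q4, x6→q10, x7→q8, x8→q9.
This saturates every left vertex, so 8 is the maximum.

8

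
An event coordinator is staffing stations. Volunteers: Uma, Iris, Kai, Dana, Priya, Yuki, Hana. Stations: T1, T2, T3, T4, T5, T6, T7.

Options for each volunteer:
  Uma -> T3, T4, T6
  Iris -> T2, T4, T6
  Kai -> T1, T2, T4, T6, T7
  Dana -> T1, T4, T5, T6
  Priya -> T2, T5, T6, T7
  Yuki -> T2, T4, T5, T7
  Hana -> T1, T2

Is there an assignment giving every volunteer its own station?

One maximum matching: Uma→T3, Iris→T6, Kai→T1, Dana→T5, Priya→T7, Yuki→T4, Hana→T2.
Every volunteer is matched, so this is a perfect matching.

Yes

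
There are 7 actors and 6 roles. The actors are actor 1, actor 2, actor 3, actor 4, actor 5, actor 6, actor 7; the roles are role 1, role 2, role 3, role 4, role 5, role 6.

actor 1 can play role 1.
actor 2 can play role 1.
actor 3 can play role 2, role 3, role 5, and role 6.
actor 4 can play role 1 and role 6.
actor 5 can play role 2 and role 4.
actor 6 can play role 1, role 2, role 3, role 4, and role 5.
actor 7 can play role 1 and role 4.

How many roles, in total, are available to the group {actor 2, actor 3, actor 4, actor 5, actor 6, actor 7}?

The union of neighbours of {actor 2, actor 3, actor 4, actor 5, actor 6, actor 7} is {role 1, role 2, role 3, role 4, role 5, role 6}, which has 6 elements.
Since |N(S)| = 6 ≥ |S| = 6, Hall's condition holds for this subset.

6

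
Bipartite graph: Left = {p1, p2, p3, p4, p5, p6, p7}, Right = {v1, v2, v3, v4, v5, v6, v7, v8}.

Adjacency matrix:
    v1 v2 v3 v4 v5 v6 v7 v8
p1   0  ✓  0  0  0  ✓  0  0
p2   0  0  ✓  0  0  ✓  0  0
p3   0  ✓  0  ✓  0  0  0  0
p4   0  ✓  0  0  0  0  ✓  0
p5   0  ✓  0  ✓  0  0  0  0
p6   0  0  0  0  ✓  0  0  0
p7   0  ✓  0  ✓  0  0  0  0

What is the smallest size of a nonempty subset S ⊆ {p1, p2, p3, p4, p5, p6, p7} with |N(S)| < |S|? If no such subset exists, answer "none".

Take S = {p3, p5, p7}. Its neighbourhood is {v2, v4}, so |N(S)| = 2 < |S| = 3.
Every subset of size less than 3 has at least as many neighbours as members, so 3 is the minimum.

3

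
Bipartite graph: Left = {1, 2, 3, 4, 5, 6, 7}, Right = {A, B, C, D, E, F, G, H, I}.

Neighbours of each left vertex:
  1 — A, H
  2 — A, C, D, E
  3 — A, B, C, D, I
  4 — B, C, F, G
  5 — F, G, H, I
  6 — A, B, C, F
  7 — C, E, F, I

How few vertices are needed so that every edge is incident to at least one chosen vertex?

7

The 7 edges 1–H, 2–C, 3–A, 4–F, 5–G, 6–B, 7–E form a matching, so any vertex cover needs at least 7 vertices (one per matched edge).
Conversely {1, 2, 3, 4, 5, 6, 7} meets every edge and has exactly 7 vertices, so 7 is optimal.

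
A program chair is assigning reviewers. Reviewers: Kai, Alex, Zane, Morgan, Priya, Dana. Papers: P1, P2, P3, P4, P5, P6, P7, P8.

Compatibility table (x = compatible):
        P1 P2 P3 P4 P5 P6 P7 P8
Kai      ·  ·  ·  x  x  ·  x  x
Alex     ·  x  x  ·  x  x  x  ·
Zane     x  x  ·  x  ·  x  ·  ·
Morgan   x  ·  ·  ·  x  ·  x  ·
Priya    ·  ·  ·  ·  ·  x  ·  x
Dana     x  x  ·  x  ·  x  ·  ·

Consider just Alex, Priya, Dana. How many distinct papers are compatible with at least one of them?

8

The union of neighbours of {Alex, Priya, Dana} is {P1, P2, P3, P4, P5, P6, P7, P8}, which has 8 elements.
Since |N(S)| = 8 ≥ |S| = 3, Hall's condition holds for this subset.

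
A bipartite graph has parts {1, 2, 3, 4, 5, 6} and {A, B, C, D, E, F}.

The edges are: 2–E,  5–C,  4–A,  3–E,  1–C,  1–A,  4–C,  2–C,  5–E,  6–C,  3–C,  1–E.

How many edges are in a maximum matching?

3

A valid assignment of size 3: 1-A, 2-C, 3-E.
The set {1, 2, 3, 4, 5, 6} has only 3 neighbours ({A, C, E}), so by Hall's theorem at most 3 of the 6 left vertices can be matched.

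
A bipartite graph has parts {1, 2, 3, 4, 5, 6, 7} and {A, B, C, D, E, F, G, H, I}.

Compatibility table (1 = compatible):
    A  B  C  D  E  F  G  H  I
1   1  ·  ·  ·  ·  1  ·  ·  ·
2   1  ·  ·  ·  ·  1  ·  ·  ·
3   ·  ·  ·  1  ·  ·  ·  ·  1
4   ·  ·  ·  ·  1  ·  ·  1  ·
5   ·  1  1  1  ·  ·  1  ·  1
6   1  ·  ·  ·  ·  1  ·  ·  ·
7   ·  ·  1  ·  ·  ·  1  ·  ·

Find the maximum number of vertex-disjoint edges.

One maximum matching: 1-A, 2-F, 3-D, 4-E, 5-G, 7-C.
The set {1, 2, 6} has only 2 neighbours ({A, F}), so by Hall's theorem at most 6 of the 7 left vertices can be matched.

6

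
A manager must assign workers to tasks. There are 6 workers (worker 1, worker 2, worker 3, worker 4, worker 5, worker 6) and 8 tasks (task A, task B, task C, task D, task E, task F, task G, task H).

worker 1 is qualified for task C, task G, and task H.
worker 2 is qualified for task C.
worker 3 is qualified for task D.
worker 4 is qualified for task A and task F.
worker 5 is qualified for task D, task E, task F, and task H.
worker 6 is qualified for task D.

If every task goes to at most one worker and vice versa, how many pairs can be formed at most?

A valid assignment of size 5: worker 1→task G, worker 2→task C, worker 3→task D, worker 4→task A, worker 5→task E.
The set {worker 3, worker 6} has only 1 neighbour ({task D}), so by Hall's theorem at most 5 of the 6 workers can be matched.

5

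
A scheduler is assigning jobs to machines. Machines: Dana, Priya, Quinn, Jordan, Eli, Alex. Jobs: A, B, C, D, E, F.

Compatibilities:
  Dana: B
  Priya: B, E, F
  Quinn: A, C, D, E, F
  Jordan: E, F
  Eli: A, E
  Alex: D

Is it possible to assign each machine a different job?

Yes

One maximum matching: Dana-B, Priya-F, Quinn-C, Jordan-E, Eli-A, Alex-D.
All 6 machines are covered.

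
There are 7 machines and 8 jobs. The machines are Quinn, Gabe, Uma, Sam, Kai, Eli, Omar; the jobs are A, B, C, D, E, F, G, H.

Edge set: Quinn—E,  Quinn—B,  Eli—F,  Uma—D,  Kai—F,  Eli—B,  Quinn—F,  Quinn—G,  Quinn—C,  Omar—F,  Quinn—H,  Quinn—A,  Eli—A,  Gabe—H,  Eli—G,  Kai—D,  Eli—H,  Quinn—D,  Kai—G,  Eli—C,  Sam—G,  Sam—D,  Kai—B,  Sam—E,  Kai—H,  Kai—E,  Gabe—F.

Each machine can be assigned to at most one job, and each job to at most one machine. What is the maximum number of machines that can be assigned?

For example, pair Quinn→B, Gabe→H, Uma→D, Sam→E, Kai→G, Eli→A, Omar→F.
All 7 machines are matched, so no larger matching exists.

7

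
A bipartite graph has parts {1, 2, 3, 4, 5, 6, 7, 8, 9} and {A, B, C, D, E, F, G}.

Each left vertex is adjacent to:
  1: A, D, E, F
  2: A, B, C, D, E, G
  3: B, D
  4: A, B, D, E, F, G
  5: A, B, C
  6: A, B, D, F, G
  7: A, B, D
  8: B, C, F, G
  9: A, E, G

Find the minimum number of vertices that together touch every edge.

7

The 7 edges 1–E, 2–G, 3–D, 4–F, 5–C, 6–A, 7–B form a matching, so any vertex cover needs at least 7 vertices (one per matched edge).
Conversely {A, B, C, D, E, F, G} meets every edge and has exactly 7 vertices, so 7 is optimal.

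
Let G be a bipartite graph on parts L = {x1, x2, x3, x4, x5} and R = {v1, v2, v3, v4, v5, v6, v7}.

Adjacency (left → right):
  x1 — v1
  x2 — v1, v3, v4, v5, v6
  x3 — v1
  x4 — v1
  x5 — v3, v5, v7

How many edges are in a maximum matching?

One maximum matching: x1→v1, x2→v3, x5→v7.
The set {x1, x3, x4} has only 1 neighbour ({v1}), so by Hall's theorem at most 3 of the 5 left vertices can be matched.

3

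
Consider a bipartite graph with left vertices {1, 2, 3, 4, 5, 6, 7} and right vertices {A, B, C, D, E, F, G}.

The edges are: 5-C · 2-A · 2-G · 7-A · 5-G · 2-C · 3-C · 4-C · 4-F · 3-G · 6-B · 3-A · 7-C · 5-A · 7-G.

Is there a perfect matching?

The set {1, 2, 3, 5, 7} has only 3 neighbours ({A, C, G}), so by Hall's theorem at most 5 of the 7 left vertices can be matched.
Hence no matching covers every left vertex.

No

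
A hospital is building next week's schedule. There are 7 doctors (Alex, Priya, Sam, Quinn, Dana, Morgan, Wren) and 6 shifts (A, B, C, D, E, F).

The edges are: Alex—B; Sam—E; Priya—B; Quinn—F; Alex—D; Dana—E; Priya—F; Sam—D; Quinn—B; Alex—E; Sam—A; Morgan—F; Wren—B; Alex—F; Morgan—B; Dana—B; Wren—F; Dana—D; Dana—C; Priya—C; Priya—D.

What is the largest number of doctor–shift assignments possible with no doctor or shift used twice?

A valid assignment of size 6: Alex→D, Priya→C, Sam→A, Quinn→F, Dana→E, Morgan→B.
The set {Quinn, Morgan, Wren} has only 2 neighbours ({B, F}), so by Hall's theorem at most 6 of the 7 doctors can be matched.

6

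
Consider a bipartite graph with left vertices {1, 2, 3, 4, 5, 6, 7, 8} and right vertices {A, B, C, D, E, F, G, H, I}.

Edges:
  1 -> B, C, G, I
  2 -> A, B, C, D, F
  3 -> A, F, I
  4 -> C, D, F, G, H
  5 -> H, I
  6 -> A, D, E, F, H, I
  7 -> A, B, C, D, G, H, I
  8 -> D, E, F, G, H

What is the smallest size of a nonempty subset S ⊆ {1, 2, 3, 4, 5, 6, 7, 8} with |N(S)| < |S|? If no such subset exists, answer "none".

A matching saturating every left vertex exists, for instance 1→C, 2→B, 3→F, 4→H, 5→I, 6→E, 7→A, 8→G.
By Hall's marriage theorem, this means |N(S)| ≥ |S| for every subset S, so no violating subset exists.

none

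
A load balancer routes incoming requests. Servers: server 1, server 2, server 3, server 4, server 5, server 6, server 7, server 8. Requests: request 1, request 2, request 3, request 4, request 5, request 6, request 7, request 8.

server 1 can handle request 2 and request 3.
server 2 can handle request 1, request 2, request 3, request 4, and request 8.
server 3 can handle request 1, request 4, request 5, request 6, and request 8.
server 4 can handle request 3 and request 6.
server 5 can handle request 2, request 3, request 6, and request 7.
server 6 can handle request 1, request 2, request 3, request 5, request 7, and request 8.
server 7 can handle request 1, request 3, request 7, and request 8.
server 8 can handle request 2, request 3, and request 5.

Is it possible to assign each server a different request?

Yes

A valid assignment of size 8: server 1→request 2, server 2→request 4, server 3→request 1, server 4→request 3, server 5→request 6, server 6→request 7, server 7→request 8, server 8→request 5.
All 8 servers are covered.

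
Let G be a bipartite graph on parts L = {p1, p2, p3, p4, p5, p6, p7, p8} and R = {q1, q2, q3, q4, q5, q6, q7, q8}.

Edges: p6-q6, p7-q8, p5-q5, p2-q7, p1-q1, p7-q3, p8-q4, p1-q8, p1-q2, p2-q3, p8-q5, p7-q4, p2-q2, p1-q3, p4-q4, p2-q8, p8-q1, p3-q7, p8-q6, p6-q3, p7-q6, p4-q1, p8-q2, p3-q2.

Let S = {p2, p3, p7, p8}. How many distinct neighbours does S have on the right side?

The union of neighbours of {p2, p3, p7, p8} is {q1, q2, q3, q4, q5, q6, q7, q8}, which has 8 elements.
Since |N(S)| = 8 ≥ |S| = 4, Hall's condition holds for this subset.

8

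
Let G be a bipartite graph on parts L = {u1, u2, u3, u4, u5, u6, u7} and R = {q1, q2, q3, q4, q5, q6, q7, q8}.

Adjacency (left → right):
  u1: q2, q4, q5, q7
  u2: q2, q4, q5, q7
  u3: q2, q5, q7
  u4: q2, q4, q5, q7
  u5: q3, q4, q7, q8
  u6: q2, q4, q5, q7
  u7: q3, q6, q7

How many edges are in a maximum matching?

For example, pair u1→q4, u2→q5, u3→q7, u4→q2, u5→q8, u7→q6.
The set {u1, u2, u3, u4, u6} has only 4 neighbours ({q2, q4, q5, q7}), so by Hall's theorem at most 6 of the 7 left vertices can be matched.

6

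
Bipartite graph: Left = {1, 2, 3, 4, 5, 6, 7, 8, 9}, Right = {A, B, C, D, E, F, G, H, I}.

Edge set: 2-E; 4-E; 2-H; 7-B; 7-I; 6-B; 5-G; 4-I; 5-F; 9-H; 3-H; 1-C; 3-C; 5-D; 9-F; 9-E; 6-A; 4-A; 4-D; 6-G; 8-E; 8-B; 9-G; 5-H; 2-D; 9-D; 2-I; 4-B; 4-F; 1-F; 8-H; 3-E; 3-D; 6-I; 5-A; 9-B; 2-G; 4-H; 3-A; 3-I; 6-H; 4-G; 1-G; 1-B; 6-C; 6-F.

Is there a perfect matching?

One maximum matching: 1-C, 2-D, 3-E, 4-F, 5-H, 6-A, 7-I, 8-B, 9-G.
Every left vertex is matched, so this is a perfect matching.

Yes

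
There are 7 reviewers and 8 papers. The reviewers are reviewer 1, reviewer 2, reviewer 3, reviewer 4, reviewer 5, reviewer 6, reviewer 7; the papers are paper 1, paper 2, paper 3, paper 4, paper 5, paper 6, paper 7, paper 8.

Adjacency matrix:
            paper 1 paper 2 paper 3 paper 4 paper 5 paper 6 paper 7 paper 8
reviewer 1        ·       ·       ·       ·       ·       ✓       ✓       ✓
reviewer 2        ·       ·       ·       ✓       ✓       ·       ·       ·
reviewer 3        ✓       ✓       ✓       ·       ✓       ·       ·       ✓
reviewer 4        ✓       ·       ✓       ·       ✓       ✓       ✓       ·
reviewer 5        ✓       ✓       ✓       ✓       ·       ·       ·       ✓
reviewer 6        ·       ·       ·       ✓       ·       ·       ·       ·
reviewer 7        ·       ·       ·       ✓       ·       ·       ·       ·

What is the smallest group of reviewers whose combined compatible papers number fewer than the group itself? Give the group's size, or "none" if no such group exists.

2

Take S = {reviewer 6, reviewer 7}. Its neighbourhood is {paper 4}, so |N(S)| = 1 < |S| = 2.
No single vertex violates Hall's condition since each has at least one neighbour, so 2 is the minimum.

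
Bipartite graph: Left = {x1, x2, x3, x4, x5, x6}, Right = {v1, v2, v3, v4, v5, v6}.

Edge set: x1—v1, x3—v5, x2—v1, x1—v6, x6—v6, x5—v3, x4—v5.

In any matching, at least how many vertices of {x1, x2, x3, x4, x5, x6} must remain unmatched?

A valid assignment of size 4: x1-v6, x2-v1, x3-v5, x5-v3.
The set {x1, x2, x3, x4, x6} has only 3 neighbours ({v1, v5, v6}), so by Hall's theorem at most 4 of the 6 left vertices can be matched.
That matches 4 of the 6, leaving 2 unmatched; no matching can do better.

2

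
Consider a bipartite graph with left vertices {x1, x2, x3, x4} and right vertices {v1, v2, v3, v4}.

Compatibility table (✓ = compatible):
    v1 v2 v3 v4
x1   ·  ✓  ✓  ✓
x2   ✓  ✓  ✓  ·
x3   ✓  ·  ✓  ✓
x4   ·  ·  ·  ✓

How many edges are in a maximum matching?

A valid assignment of size 4: x1→v2, x2→v1, x3→v3, x4→v4.
All 4 left vertices are matched, so no larger matching exists.

4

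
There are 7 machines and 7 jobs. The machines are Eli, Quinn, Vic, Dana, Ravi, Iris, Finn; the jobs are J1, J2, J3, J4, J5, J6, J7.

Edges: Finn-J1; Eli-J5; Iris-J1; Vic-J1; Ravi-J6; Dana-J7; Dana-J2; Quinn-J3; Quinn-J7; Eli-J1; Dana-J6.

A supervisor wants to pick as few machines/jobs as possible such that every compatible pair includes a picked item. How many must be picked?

{Eli, Quinn, Dana, Ravi, J1} is a vertex cover of size 5: every edge has an endpoint in this set.
No smaller cover exists because Eli–J5, Quinn–J3, Vic–J1, Dana–J7, Ravi–J6 is a matching of size 5, and a cover must include an endpoint of each of these disjoint edges (König's theorem).

5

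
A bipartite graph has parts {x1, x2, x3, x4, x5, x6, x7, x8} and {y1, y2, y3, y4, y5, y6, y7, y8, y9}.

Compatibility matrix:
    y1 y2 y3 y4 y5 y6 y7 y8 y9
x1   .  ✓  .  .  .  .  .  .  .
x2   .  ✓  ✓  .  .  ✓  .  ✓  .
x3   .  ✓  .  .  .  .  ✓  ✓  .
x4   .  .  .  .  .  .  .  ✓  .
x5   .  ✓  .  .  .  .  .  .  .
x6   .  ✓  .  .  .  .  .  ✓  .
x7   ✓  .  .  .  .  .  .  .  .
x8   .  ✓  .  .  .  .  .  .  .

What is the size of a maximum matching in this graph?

5

For example, pair x1→y2, x2→y3, x3→y7, x4→y8, x7→y1.
The set {x1, x4, x5, x6, x8} has only 2 neighbours ({y2, y8}), so by Hall's theorem at most 5 of the 8 left vertices can be matched.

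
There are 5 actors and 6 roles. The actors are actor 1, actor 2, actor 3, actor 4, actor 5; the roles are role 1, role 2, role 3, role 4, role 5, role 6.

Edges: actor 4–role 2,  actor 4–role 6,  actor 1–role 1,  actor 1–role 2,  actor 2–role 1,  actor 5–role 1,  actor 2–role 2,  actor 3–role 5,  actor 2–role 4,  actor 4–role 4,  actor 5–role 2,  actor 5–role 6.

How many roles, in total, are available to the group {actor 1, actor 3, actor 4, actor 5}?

5

The union of neighbours of {actor 1, actor 3, actor 4, actor 5} is {role 1, role 2, role 4, role 5, role 6}, which has 5 elements.
Since |N(S)| = 5 ≥ |S| = 4, Hall's condition holds for this subset.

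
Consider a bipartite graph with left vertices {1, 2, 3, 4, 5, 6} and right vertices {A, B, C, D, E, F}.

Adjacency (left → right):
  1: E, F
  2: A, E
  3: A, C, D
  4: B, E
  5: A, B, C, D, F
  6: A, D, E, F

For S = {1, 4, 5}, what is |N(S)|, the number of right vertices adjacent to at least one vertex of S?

6

The union of neighbours of {1, 4, 5} is {A, B, C, D, E, F}, which has 6 elements.
Since |N(S)| = 6 ≥ |S| = 3, Hall's condition holds for this subset.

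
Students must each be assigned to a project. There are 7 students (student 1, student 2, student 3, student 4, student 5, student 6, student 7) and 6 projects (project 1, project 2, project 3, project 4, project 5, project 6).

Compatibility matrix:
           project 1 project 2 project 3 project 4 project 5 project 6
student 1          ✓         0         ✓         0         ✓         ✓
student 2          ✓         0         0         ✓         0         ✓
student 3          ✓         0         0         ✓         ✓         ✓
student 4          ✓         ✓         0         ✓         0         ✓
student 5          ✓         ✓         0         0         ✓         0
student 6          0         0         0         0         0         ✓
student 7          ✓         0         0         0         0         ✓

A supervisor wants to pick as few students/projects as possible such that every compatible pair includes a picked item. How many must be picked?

6

A maximum matching has 6 edges (e.g. student 1–project 3, student 2–project 4, student 3–project 1, student 4–project 2, student 5–project 5, student 6–project 6).
By König's theorem the minimum vertex cover has the same size. One such cover is {student 1, project 1, project 2, project 4, project 5, project 6}.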